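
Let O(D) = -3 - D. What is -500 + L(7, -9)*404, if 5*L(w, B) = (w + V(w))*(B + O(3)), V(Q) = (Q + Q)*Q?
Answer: -127760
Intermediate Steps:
V(Q) = 2*Q² (V(Q) = (2*Q)*Q = 2*Q²)
L(w, B) = (-6 + B)*(w + 2*w²)/5 (L(w, B) = ((w + 2*w²)*(B + (-3 - 1*3)))/5 = ((w + 2*w²)*(B + (-3 - 3)))/5 = ((w + 2*w²)*(B - 6))/5 = ((w + 2*w²)*(-6 + B))/5 = ((-6 + B)*(w + 2*w²))/5 = (-6 + B)*(w + 2*w²)/5)
-500 + L(7, -9)*404 = -500 + ((⅕)*7*(-6 - 9 - 12*7 + 2*(-9)*7))*404 = -500 + ((⅕)*7*(-6 - 9 - 84 - 126))*404 = -500 + ((⅕)*7*(-225))*404 = -500 - 315*404 = -500 - 127260 = -127760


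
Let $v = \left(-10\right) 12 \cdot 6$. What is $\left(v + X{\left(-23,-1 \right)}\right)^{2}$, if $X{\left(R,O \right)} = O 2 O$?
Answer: $515524$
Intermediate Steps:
$v = -720$ ($v = \left(-120\right) 6 = -720$)
$X{\left(R,O \right)} = 2 O^{2}$ ($X{\left(R,O \right)} = 2 O O = 2 O^{2}$)
$\left(v + X{\left(-23,-1 \right)}\right)^{2} = \left(-720 + 2 \left(-1\right)^{2}\right)^{2} = \left(-720 + 2 \cdot 1\right)^{2} = \left(-720 + 2\right)^{2} = \left(-718\right)^{2} = 515524$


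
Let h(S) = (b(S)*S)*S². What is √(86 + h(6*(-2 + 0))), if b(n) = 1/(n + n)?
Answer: √158 ≈ 12.570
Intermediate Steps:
b(n) = 1/(2*n)
h(S) = S²/2 (h(S) = ((1/(2*S))*S)*S² = S²/2)
√(86 + h(6*(-2 + 0))) = √(86 + (6*(-2 + 0))²/2) = √(86 + (6*(-2))²/2) = √(86 + (½)*(-12)²) = √(86 + (½)*144) = √(86 + 72) = √158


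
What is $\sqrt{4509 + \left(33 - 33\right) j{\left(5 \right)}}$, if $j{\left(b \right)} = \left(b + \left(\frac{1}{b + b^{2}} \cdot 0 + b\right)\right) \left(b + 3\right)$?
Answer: $3 \sqrt{501} \approx 67.149$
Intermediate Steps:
$j{\left(b \right)} = 2 b \left(3 + b\right)$ ($j{\left(b \right)} = \left(b + \left(0 + b\right)\right) \left(3 + b\right) = \left(b + b\right) \left(3 + b\right) = 2 b \left(3 + b\right)$)
$\sqrt{4509 + \left(33 - 33\right) j{\left(5 \right)}} = \sqrt{4509 + \left(33 - 33\right) 2 \cdot 5 \left(3 + 5\right)} = \sqrt{4509 + 0 \cdot 2 \cdot 5 \cdot 8} = \sqrt{4509 + 0 \cdot 80} = \sqrt{4509 + 0} = \sqrt{4509} = 3 \sqrt{501}$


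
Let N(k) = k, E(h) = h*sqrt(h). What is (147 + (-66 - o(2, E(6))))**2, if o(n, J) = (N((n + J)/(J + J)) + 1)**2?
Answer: 289308025/46656 - 17009*sqrt(6)/1296 ≈ 6168.7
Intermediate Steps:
E(h) = h**(3/2)
o(n, J) = (1 + (J + n)/(2*J))**2 (o(n, J) = ((n + J)/(J + J) + 1)**2 = ((J + n)/((2*J)) + 1)**2 = ((J + n)*(1/(2*J)) + 1)**2 = ((J + n)/(2*J) + 1)**2 = (1 + (J + n)/(2*J))**2)
(147 + (-66 - o(2, E(6))))**2 = (147 + (-66 - (2 + 3*6**(3/2))**2/(4*(6**(3/2))**2)))**2 = (147 + (-66 - (2 + 3*(6*sqrt(6)))**2/(4*(6*sqrt(6))**2)))**2 = (147 + (-66 - (2 + 18*sqrt(6))**2/(4*216)))**2 = (147 + (-66 - (2 + 18*sqrt(6))**2/864))**2 = (81 - (2 + 18*sqrt(6))**2/864)**2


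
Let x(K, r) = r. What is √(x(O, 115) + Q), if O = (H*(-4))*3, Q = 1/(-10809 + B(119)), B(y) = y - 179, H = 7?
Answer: √13585532646/10869 ≈ 10.724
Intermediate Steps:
B(y) = -179 + y
Q = -1/10869 (Q = 1/(-10809 + (-179 + 119)) = 1/(-10809 - 60) = 1/(-10869) = -1/10869 ≈ -9.2005e-5)
O = -84 (O = (7*(-4))*3 = -28*3 = -84)
√(x(O, 115) + Q) = √(115 - 1/10869) = √(1249934/10869) = √13585532646/10869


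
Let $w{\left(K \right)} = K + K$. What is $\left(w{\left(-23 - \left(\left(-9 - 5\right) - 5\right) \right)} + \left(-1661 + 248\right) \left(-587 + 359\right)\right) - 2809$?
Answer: $319347$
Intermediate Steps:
$w{\left(K \right)} = 2 K$
$\left(w{\left(-23 - \left(\left(-9 - 5\right) - 5\right) \right)} + \left(-1661 + 248\right) \left(-587 + 359\right)\right) - 2809 = \left(2 \left(-23 - \left(\left(-9 - 5\right) - 5\right)\right) + \left(-1661 + 248\right) \left(-587 + 359\right)\right) - 2809 = \left(2 \left(-23 - \left(-14 - 5\right)\right) - -322164\right) - 2809 = \left(2 \left(-23 - -19\right) + 322164\right) - 2809 = \left(2 \left(-23 + 19\right) + 322164\right) - 2809 = \left(2 \left(-4\right) + 322164\right) - 2809 = \left(-8 + 322164\right) - 2809 = 322156 - 2809 = 319347$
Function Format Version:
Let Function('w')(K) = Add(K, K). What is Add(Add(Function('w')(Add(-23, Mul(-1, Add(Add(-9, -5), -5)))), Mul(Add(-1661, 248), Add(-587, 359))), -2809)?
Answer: 319347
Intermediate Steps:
Function('w')(K) = Mul(2, K)
Add(Add(Function('w')(Add(-23, Mul(-1, Add(Add(-9, -5), -5)))), Mul(Add(-1661, 248), Add(-587, 359))), -2809) = Add(Add(Mul(2, Add(-23, Mul(-1, Add(Add(-9, -5), -5)))), Mul(Add(-1661, 248), Add(-587, 359))), -2809) = Add(Add(Mul(2, Add(-23, Mul(-1, Add(-14, -5)))), Mul(-1413, -228)), -2809) = Add(Add(Mul(2, Add(-23, Mul(-1, -19))), 322164), -2809) = Add(Add(Mul(2, Add(-23, 19)), 322164), -2809) = Add(Add(Mul(2, -4), 322164), -2809) = Add(Add(-8, 322164), -2809) = Add(322156, -2809) = 319347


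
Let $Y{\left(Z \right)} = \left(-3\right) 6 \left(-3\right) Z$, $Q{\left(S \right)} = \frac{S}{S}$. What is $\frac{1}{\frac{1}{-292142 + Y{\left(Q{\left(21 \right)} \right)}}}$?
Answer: $-292088$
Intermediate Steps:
$Q{\left(S \right)} = 1$
$Y{\left(Z \right)} = 54 Z$ ($Y{\left(Z \right)} = \left(-18\right) \left(-3\right) Z = 54 Z$)
$\frac{1}{\frac{1}{-292142 + Y{\left(Q{\left(21 \right)} \right)}}} = \frac{1}{\frac{1}{-292142 + 54 \cdot 1}} = \frac{1}{\frac{1}{-292142 + 54}} = \frac{1}{\frac{1}{-292088}} = \frac{1}{- \frac{1}{292088}} = -292088$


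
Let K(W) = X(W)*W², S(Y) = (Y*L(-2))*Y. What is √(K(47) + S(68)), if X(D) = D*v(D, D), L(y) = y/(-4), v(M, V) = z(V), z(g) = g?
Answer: √4881993 ≈ 2209.5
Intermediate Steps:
v(M, V) = V
L(y) = -y/4 (L(y) = y*(-¼) = -y/4)
X(D) = D² (X(D) = D*D = D²)
S(Y) = Y²/2 (S(Y) = (Y*(-¼*(-2)))*Y = (Y*(½))*Y = (Y/2)*Y = Y²/2)
K(W) = W⁴ (K(W) = W²*W² = W⁴)
√(K(47) + S(68)) = √(47⁴ + (½)*68²) = √(4879681 + (½)*4624) = √(4879681 + 2312) = √4881993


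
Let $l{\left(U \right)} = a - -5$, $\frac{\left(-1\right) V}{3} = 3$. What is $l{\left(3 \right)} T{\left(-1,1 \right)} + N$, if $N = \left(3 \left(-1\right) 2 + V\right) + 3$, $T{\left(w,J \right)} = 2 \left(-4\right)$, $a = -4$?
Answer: $-20$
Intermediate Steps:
$V = -9$ ($V = \left(-3\right) 3 = -9$)
$l{\left(U \right)} = 1$ ($l{\left(U \right)} = -4 - -5 = -4 + 5 = 1$)
$T{\left(w,J \right)} = -8$
$N = -12$ ($N = \left(3 \left(-1\right) 2 - 9\right) + 3 = \left(\left(-3\right) 2 - 9\right) + 3 = \left(-6 - 9\right) + 3 = -15 + 3 = -12$)
$l{\left(3 \right)} T{\left(-1,1 \right)} + N = 1 \left(-8\right) - 12 = -8 - 12 = -20$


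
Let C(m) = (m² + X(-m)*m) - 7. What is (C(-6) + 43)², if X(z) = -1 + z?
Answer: 1764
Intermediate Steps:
C(m) = -7 + m² + m*(-1 - m) (C(m) = (m² + (-1 - m)*m) - 7 = (m² + m*(-1 - m)) - 7 = -7 + m² + m*(-1 - m))
(C(-6) + 43)² = ((-7 - 1*(-6)) + 43)² = ((-7 + 6) + 43)² = (-1 + 43)² = 42² = 1764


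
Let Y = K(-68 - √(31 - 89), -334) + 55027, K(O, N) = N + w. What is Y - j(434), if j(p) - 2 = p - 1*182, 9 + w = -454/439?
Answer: 23894316/439 ≈ 54429.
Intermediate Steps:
w = -4405/439 (w = -9 - 454/439 = -4405/439 ≈ -10.034)
j(p) = -180 + p (j(p) = 2 + (p - 1*182) = 2 + (p - 182) = 2 + (-182 + p) = -180 + p)
K(O, N) = -4405/439 + N (K(O, N) = N - 4405/439 = -4405/439 + N)
Y = 24005822/439 (Y = (-4405/439 - 334) + 55027 = -151031/439 + 55027 = 24005822/439 ≈ 54683.)
Y - j(434) = 24005822/439 - (-180 + 434) = 24005822/439 - 1*254 = 24005822/439 - 254 = 23894316/439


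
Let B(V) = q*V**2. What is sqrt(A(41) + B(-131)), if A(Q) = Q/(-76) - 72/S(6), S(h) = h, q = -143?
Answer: I*sqrt(3543627319)/38 ≈ 1566.5*I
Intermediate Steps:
B(V) = -143*V**2
A(Q) = -12 - Q/76 (A(Q) = Q/(-76) - 72/6 = Q*(-1/76) - 72*1/6 = -Q/76 - 12 = -12 - Q/76)
sqrt(A(41) + B(-131)) = sqrt((-12 - 1/76*41) - 143*(-131)**2) = sqrt((-12 - 41/76) - 143*17161) = sqrt(-953/76 - 2454023) = sqrt(-186506701/76) = I*sqrt(3543627319)/38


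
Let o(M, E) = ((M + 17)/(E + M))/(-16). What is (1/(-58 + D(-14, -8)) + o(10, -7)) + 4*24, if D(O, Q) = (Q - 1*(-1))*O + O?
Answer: 19859/208 ≈ 95.476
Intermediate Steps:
o(M, E) = -(17 + M)/(16*(E + M)) (o(M, E) = ((17 + M)/(E + M))*(-1/16) = -(17 + M)/(16*(E + M)))
D(O, Q) = O + O*(1 + Q) (D(O, Q) = (Q + 1)*O + O = (1 + Q)*O + O = O*(1 + Q) + O = O + O*(1 + Q))
(1/(-58 + D(-14, -8)) + o(10, -7)) + 4*24 = (1/(-58 - 14*(2 - 8)) + (-17 - 1*10)/(16*(-7 + 10))) + 4*24 = (1/(-58 - 14*(-6)) + (1/16)*(-17 - 10)/3) + 96 = (1/(-58 + 84) + (1/16)*(1/3)*(-27)) + 96 = (1/26 - 9/16) + 96 = -109/208 + 96 = 19859/208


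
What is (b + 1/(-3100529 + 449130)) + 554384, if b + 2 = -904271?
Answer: -927695344712/2651399 ≈ -3.4989e+5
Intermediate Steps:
b = -904273 (b = -2 - 904271 = -904273)
(b + 1/(-3100529 + 449130)) + 554384 = (-904273 + 1/(-3100529 + 449130)) + 554384 = (-904273 + 1/(-2651399)) + 554384 = (-904273 - 1/2651399) + 554384 = -2397588527928/2651399 + 554384 = -927695344712/2651399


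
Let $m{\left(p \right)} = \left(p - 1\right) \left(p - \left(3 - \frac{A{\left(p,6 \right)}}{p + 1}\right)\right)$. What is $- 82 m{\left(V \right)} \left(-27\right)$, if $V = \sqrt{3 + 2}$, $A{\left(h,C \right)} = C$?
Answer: $37638 - 15498 \sqrt{5} \approx 2983.4$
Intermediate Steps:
$V = \sqrt{5} \approx 2.2361$
$m{\left(p \right)} = \left(-1 + p\right) \left(-3 + p + \frac{6}{1 + p}\right)$ ($m{\left(p \right)} = \left(p - 1\right) \left(p - \left(3 - \frac{1}{p + 1} \cdot 6\right)\right) = \left(-1 + p\right) \left(p - \left(3 - \frac{1}{1 + p} 6\right)\right) = \left(-1 + p\right) \left(p - \left(3 - \frac{6}{1 + p}\right)\right) = \left(-1 + p\right) \left(-3 + p + \frac{6}{1 + p}\right)$)
$- 82 m{\left(V \right)} \left(-27\right) = - 82 \frac{-3 + \left(\sqrt{5}\right)^{3} - 3 \left(\sqrt{5}\right)^{2} + 5 \sqrt{5}}{1 + \sqrt{5}} \left(-27\right) = - 82 \frac{-3 + 5 \sqrt{5} - 15 + 5 \sqrt{5}}{1 + \sqrt{5}} \left(-27\right) = - 82 \frac{-18 + 10 \sqrt{5}}{1 + \sqrt{5}} \left(-27\right) = - \frac{82 \left(-18 + 10 \sqrt{5}\right)}{1 + \sqrt{5}} \left(-27\right) = \frac{2214 \left(-18 + 10 \sqrt{5}\right)}{1 + \sqrt{5}}$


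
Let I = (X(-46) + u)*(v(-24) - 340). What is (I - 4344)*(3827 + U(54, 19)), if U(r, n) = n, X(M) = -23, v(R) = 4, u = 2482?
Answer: -3194364528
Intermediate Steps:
I = -826224 (I = (-23 + 2482)*(4 - 340) = 2459*(-336) = -826224)
(I - 4344)*(3827 + U(54, 19)) = (-826224 - 4344)*(3827 + 19) = -830568*3846 = -3194364528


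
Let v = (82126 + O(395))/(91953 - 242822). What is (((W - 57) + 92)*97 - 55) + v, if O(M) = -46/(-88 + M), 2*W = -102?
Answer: -74456282917/46316783 ≈ -1607.5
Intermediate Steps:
W = -51 (W = (1/2)*(-102) = -51)
v = -25212636/46316783 (v = (82126 - 46/(-88 + 395))/(91953 - 242822) = (82126 - 46/307)/(-150869) = (82126 - 46*1/307)*(-1/150869) = (82126 - 46/307)*(-1/150869) = (25212636/307)*(-1/150869) = -25212636/46316783 ≈ -0.54435)
(((W - 57) + 92)*97 - 55) + v = (((-51 - 57) + 92)*97 - 55) - 25212636/46316783 = ((-108 + 92)*97 - 55) - 25212636/46316783 = (-16*97 - 55) - 25212636/46316783 = (-1552 - 55) - 25212636/46316783 = -1607 - 25212636/46316783 = -74456282917/46316783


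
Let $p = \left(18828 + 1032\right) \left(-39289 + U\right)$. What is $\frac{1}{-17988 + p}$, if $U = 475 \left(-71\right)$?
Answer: $- \frac{1}{1450076028} \approx -6.8962 \cdot 10^{-10}$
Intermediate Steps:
$U = -33725$
$p = -1450058040$ ($p = \left(18828 + 1032\right) \left(-39289 - 33725\right) = 19860 \left(-73014\right) = -1450058040$)
$\frac{1}{-17988 + p} = \frac{1}{-17988 - 1450058040} = \frac{1}{-1450076028} = - \frac{1}{1450076028}$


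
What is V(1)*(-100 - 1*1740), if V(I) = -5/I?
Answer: 9200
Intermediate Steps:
V(1)*(-100 - 1*1740) = (-5/1)*(-100 - 1*1740) = (-5*1)*(-100 - 1740) = -5*(-1840) = 9200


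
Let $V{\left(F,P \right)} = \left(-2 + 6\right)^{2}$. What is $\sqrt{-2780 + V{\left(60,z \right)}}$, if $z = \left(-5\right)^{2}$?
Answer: $2 i \sqrt{691} \approx 52.574 i$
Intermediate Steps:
$z = 25$
$V{\left(F,P \right)} = 16$ ($V{\left(F,P \right)} = 4^{2} = 16$)
$\sqrt{-2780 + V{\left(60,z \right)}} = \sqrt{-2780 + 16} = \sqrt{-2764} = 2 i \sqrt{691}$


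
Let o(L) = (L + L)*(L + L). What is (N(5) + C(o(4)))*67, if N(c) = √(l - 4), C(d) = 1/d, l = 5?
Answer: 4355/64 ≈ 68.047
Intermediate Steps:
o(L) = 4*L² (o(L) = (2*L)*(2*L) = 4*L²)
C(d) = 1/d
N(c) = 1 (N(c) = √(5 - 4) = √1 = 1)
(N(5) + C(o(4)))*67 = (1 + 1/(4*4²))*67 = (1 + 1/(4*16))*67 = (1 + 1/64)*67 = (65/64)*67 = 4355/64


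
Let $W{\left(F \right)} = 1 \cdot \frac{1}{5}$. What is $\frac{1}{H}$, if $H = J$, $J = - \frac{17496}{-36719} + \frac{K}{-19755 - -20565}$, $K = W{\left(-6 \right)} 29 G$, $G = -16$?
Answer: $\frac{74355975}{26910592} \approx 2.7631$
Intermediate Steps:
$W{\left(F \right)} = \frac{1}{5}$ ($W{\left(F \right)} = 1 \cdot \frac{1}{5} = \frac{1}{5}$)
$K = - \frac{464}{5}$ ($K = \frac{1}{5} \cdot 29 \left(-16\right) = \frac{29}{5} \left(-16\right) = - \frac{464}{5} \approx -92.8$)
$J = \frac{26910592}{74355975}$ ($J = - \frac{17496}{-36719} - \frac{464}{5 \left(-19755 - -20565\right)} = \left(-17496\right) \left(- \frac{1}{36719}\right) - \frac{464}{5 \left(-19755 + 20565\right)} = \frac{17496}{36719} - \frac{464}{5 \cdot 810} = \frac{17496}{36719} - \frac{232}{2025} = \frac{26910592}{74355975} \approx 0.36192$)
$H = \frac{26910592}{74355975} \approx 0.36192$
$\frac{1}{H} = \frac{1}{\frac{26910592}{74355975}} = \frac{74355975}{26910592}$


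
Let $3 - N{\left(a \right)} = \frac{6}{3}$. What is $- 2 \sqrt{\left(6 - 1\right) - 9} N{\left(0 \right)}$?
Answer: $- 4 i \approx - 4.0 i$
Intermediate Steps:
$N{\left(a \right)} = 1$ ($N{\left(a \right)} = 3 - \frac{6}{3} = 3 - 6 \cdot \frac{1}{3} = 3 - 2 = 1$)
$- 2 \sqrt{\left(6 - 1\right) - 9} N{\left(0 \right)} = - 2 \sqrt{\left(6 - 1\right) - 9} \cdot 1 = - 2 \sqrt{5 - 9} \cdot 1 = - 2 \sqrt{-4} \cdot 1 = - 2 \cdot 2 i 1 = - 4 i 1 = - 4 i$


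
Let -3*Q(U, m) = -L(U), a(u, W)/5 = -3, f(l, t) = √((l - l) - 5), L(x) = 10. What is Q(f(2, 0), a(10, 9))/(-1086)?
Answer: -5/1629 ≈ -0.0030694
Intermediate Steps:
f(l, t) = I*√5 (f(l, t) = √(0 - 5) = √(-5) = I*√5)
a(u, W) = -15 (a(u, W) = 5*(-3) = -15)
Q(U, m) = 10/3 (Q(U, m) = -(-1)*10/3 = -⅓*(-10) = 10/3)
Q(f(2, 0), a(10, 9))/(-1086) = (10/3)/(-1086) = (10/3)*(-1/1086) = -5/1629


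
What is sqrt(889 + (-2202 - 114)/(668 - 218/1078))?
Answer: sqrt(12747621426981)/119981 ≈ 29.758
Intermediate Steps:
sqrt(889 + (-2202 - 114)/(668 - 218/1078)) = sqrt(889 - 2316/(668 - 218*1/1078)) = sqrt(889 - 2316/(668 - 109/539)) = sqrt(889 - 2316/359943/539) = sqrt(889 - 2316*539/359943) = sqrt(889 - 416108/119981) = sqrt(106247001/119981) = sqrt(12747621426981)/119981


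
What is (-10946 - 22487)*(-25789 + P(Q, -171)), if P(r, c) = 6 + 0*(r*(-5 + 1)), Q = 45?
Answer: 862003039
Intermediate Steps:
P(r, c) = 6 (P(r, c) = 6 + 0*(r*(-4)) = 6 + 0*(-4*r) = 6 + 0 = 6)
(-10946 - 22487)*(-25789 + P(Q, -171)) = (-10946 - 22487)*(-25789 + 6) = -33433*(-25783) = 862003039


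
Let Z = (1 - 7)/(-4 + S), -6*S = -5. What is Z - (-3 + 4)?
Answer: 17/19 ≈ 0.89474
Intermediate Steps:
S = 5/6 (S = -1/6*(-5) = 5/6 ≈ 0.83333)
Z = 36/19 (Z = (1 - 7)/(-4 + 5/6) = -6/(-19/6) = -6*(-6/19) = 36/19 ≈ 1.8947)
Z - (-3 + 4) = 36/19 - (-3 + 4) = 36/19 - 1*1 = 36/19 - 1 = 17/19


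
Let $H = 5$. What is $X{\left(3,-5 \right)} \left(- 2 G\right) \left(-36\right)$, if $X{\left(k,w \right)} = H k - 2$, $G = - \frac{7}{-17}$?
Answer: $\frac{6552}{17} \approx 385.41$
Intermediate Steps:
$G = \frac{7}{17}$ ($G = \left(-7\right) \left(- \frac{1}{17}\right) = \frac{7}{17} \approx 0.41176$)
$X{\left(k,w \right)} = -2 + 5 k$ ($X{\left(k,w \right)} = 5 k - 2 = -2 + 5 k$)
$X{\left(3,-5 \right)} \left(- 2 G\right) \left(-36\right) = \left(-2 + 5 \cdot 3\right) \left(\left(-2\right) \frac{7}{17}\right) \left(-36\right) = \left(-2 + 15\right) \left(- \frac{14}{17}\right) \left(-36\right) = 13 \left(- \frac{14}{17}\right) \left(-36\right) = \left(- \frac{182}{17}\right) \left(-36\right) = \frac{6552}{17}$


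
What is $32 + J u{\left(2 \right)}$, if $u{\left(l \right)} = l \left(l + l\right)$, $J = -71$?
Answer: $-536$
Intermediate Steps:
$u{\left(l \right)} = 2 l^{2}$ ($u{\left(l \right)} = l 2 l = 2 l^{2}$)
$32 + J u{\left(2 \right)} = 32 - 71 \cdot 2 \cdot 2^{2} = 32 - 71 \cdot 2 \cdot 4 = 32 - 568 = -536$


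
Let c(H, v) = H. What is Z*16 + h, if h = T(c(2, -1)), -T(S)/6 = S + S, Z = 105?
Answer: 1656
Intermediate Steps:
T(S) = -12*S (T(S) = -6*(S + S) = -12*S)
h = -24 (h = -12*2 = -24)
Z*16 + h = 105*16 - 24 = 1680 - 24 = 1656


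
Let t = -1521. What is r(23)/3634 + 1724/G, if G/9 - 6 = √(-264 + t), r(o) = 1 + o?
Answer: 6330572/9926271 - 1724*I*√1785/16389 ≈ 0.63776 - 4.4443*I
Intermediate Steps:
G = 54 + 9*I*√1785 (G = 54 + 9*√(-264 - 1521) = 54 + 9*√(-1785) = 54 + 9*(I*√1785) = 54 + 9*I*√1785 ≈ 54.0 + 380.24*I)
r(23)/3634 + 1724/G = (1 + 23)/3634 + 1724/(54 + 9*I*√1785) = 24*(1/3634) + 1724/(54 + 9*I*√1785) = 12/1817 + 1724/(54 + 9*I*√1785)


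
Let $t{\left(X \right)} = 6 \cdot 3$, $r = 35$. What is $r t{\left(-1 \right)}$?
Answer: $630$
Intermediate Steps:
$t{\left(X \right)} = 18$
$r t{\left(-1 \right)} = 35 \cdot 18 = 630$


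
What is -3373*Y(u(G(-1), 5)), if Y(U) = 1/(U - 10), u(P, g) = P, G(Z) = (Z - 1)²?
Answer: 3373/6 ≈ 562.17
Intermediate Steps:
G(Z) = (-1 + Z)²
Y(U) = 1/(-10 + U)
-3373*Y(u(G(-1), 5)) = -3373/(-10 + (-1 - 1)²) = -3373/(-10 + (-2)²) = -3373/(-10 + 4) = -3373/(-6) = -3373*(-⅙) = 3373/6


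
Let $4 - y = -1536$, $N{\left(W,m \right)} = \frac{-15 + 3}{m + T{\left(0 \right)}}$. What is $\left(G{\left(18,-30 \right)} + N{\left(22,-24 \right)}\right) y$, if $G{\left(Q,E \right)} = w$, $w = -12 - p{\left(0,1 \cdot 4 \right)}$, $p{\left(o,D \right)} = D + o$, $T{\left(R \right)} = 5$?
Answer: $- \frac{449680}{19} \approx -23667.0$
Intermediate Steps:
$w = -16$ ($w = -12 - \left(1 \cdot 4 + 0\right) = -12 - \left(4 + 0\right) = -12 - 4 = -16$)
$G{\left(Q,E \right)} = -16$
$N{\left(W,m \right)} = - \frac{12}{5 + m}$ ($N{\left(W,m \right)} = \frac{-15 + 3}{m + 5} = - \frac{12}{5 + m}$)
$y = 1540$ ($y = 4 - -1536 = 4 + 1536 = 1540$)
$\left(G{\left(18,-30 \right)} + N{\left(22,-24 \right)}\right) y = \left(-16 - \frac{12}{5 - 24}\right) 1540 = \left(-16 - \frac{12}{-19}\right) 1540 = \left(-16 - - \frac{12}{19}\right) 1540 = \left(-16 + \frac{12}{19}\right) 1540 = \left(- \frac{292}{19}\right) 1540 = - \frac{449680}{19}$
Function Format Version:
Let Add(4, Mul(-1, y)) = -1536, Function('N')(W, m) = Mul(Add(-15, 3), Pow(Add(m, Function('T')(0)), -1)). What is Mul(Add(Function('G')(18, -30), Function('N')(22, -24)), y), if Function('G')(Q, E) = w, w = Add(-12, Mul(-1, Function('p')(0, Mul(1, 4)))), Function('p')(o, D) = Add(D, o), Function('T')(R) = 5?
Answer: Rational(-449680, 19) ≈ -23667.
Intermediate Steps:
w = -16 (w = Add(-12, Mul(-1, Add(Mul(1, 4), 0))) = Add(-12, Mul(-1, Add(4, 0))) = Add(-12, Mul(-1, 4)) = Add(-12, -4) = -16)
Function('G')(Q, E) = -16
Function('N')(W, m) = Mul(-12, Pow(Add(5, m), -1)) (Function('N')(W, m) = Mul(Add(-15, 3), Pow(Add(m, 5), -1)) = Mul(-12, Pow(Add(5, m), -1)))
y = 1540 (y = Add(4, Mul(-1, -1536)) = Add(4, 1536) = 1540)
Mul(Add(Function('G')(18, -30), Function('N')(22, -24)), y) = Mul(Add(-16, Mul(-12, Pow(Add(5, -24), -1))), 1540) = Mul(Add(-16, Mul(-12, Pow(-19, -1))), 1540) = Mul(Add(-16, Mul(-12, Rational(-1, 19))), 1540) = Mul(Add(-16, Rational(12, 19)), 1540) = Mul(Rational(-292, 19), 1540) = Rational(-449680, 19)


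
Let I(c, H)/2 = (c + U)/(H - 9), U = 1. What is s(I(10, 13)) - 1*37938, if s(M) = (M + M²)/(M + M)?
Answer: -151739/4 ≈ -37935.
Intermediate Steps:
I(c, H) = 2*(1 + c)/(-9 + H) (I(c, H) = 2*((c + 1)/(H - 9)) = 2*((1 + c)/(-9 + H)) = 2*(1 + c)/(-9 + H))
s(M) = (M + M²)/(2*M) (s(M) = (M + M²)/((2*M)) = (1/(2*M))*(M + M²) = (M + M²)/(2*M))
s(I(10, 13)) - 1*37938 = (½ + (2*(1 + 10)/(-9 + 13))/2) - 1*37938 = (½ + (2*11/4)/2) - 37938 = (½ + (2*(¼)*11)/2) - 37938 = (½ + (½)*(11/2)) - 37938 = (½ + 11/4) - 37938 = 13/4 - 37938 = -151739/4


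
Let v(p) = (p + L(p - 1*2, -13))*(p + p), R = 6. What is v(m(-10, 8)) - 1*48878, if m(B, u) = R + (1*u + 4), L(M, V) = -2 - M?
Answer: -48878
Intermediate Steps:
m(B, u) = 10 + u (m(B, u) = 6 + (1*u + 4) = 6 + (u + 4) = 6 + (4 + u) = 10 + u)
v(p) = 0 (v(p) = (p + (-2 - (p - 1*2)))*(p + p) = (p + (-2 - (p - 2)))*(2*p) = (p + (-2 - (-2 + p)))*(2*p) = (p + (-2 + (2 - p)))*(2*p) = (p - p)*(2*p) = 0*(2*p) = 0)
v(m(-10, 8)) - 1*48878 = 0 - 1*48878 = 0 - 48878 = -48878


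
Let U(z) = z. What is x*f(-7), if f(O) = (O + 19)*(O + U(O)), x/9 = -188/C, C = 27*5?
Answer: 10528/5 ≈ 2105.6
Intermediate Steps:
C = 135
x = -188/15 (x = 9*(-188/135) = -188/15 ≈ -12.533)
f(O) = 2*O*(19 + O) (f(O) = (O + 19)*(O + O) = (19 + O)*(2*O) = 2*O*(19 + O))
x*f(-7) = -376*(-7)*(19 - 7)/15 = -376*(-7)*12/15 = -188/15*(-168) = 10528/5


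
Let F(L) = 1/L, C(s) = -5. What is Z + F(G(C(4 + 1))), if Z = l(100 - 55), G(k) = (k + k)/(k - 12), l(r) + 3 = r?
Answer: 437/10 ≈ 43.700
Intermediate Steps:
l(r) = -3 + r
G(k) = 2*k/(-12 + k) (G(k) = (2*k)/(-12 + k) = 2*k/(-12 + k))
Z = 42 (Z = -3 + (100 - 55) = -3 + 45 = 42)
Z + F(G(C(4 + 1))) = 42 + 1/(2*(-5)/(-12 - 5)) = 42 + 1/(2*(-5)/(-17)) = 42 + 1/(2*(-5)*(-1/17)) = 42 + 1/(10/17) = 42 + 17/10 = 437/10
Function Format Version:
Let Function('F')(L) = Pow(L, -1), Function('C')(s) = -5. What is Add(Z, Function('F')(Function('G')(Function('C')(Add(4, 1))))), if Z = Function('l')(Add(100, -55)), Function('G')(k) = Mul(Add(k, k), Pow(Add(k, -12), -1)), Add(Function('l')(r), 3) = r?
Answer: Rational(437, 10) ≈ 43.700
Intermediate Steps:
Function('l')(r) = Add(-3, r)
Function('G')(k) = Mul(2, k, Pow(Add(-12, k), -1)) (Function('G')(k) = Mul(Mul(2, k), Pow(Add(-12, k), -1)) = Mul(2, k, Pow(Add(-12, k), -1)))
Z = 42 (Z = Add(-3, Add(100, -55)) = Add(-3, 45) = 42)
Add(Z, Function('F')(Function('G')(Function('C')(Add(4, 1))))) = Add(42, Pow(Mul(2, -5, Pow(Add(-12, -5), -1)), -1)) = Add(42, Pow(Mul(2, -5, Pow(-17, -1)), -1)) = Add(42, Pow(Mul(2, -5, Rational(-1, 17)), -1)) = Add(42, Pow(Rational(10, 17), -1)) = Add(42, Rational(17, 10)) = Rational(437, 10)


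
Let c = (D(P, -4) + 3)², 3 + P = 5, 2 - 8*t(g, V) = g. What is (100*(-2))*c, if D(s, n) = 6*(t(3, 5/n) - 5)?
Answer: -308025/2 ≈ -1.5401e+5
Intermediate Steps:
t(g, V) = ¼ - g/8
P = 2 (P = -3 + 5 = 2)
D(s, n) = -123/4 (D(s, n) = 6*((¼ - ⅛*3) - 5) = 6*((¼ - 3/8) - 5) = 6*(-⅛ - 5) = 6*(-41/8) = -123/4)
c = 12321/16 (c = (-123/4 + 3)² = (-111/4)² = 12321/16 ≈ 770.06)
(100*(-2))*c = (100*(-2))*(12321/16) = -200*12321/16 = -308025/2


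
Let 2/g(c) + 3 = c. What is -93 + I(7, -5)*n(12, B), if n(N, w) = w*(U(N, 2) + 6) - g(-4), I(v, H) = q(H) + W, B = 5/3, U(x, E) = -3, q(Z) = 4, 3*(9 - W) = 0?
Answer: -170/7 ≈ -24.286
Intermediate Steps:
W = 9 (W = 9 - 1/3*0 = 9 + 0 = 9)
g(c) = 2/(-3 + c)
B = 5/3 (B = 5*(1/3) = 5/3 ≈ 1.6667)
I(v, H) = 13 (I(v, H) = 4 + 9 = 13)
n(N, w) = 2/7 + 3*w (n(N, w) = w*(-3 + 6) - 2/(-3 - 4) = w*3 - 2/(-7) = 3*w - 2*(-1)/7 = 3*w - 1*(-2/7) = 3*w + 2/7 = 2/7 + 3*w)
-93 + I(7, -5)*n(12, B) = -93 + 13*(2/7 + 3*(5/3)) = -93 + 13*(2/7 + 5) = -93 + 13*(37/7) = -93 + 481/7 = -170/7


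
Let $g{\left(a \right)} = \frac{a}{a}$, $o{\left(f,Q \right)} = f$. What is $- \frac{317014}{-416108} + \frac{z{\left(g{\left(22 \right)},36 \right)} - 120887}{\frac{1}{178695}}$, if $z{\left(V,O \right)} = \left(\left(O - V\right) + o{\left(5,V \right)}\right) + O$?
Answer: $- \frac{4491536671370323}{208054} \approx -2.1588 \cdot 10^{10}$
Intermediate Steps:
$g{\left(a \right)} = 1$
$z{\left(V,O \right)} = 5 - V + 2 O$ ($z{\left(V,O \right)} = \left(\left(O - V\right) + 5\right) + O = \left(5 + O - V\right) + O = 5 - V + 2 O$)
$- \frac{317014}{-416108} + \frac{z{\left(g{\left(22 \right)},36 \right)} - 120887}{\frac{1}{178695}} = - \frac{317014}{-416108} + \frac{\left(5 - 1 + 2 \cdot 36\right) - 120887}{\frac{1}{178695}} = \left(-317014\right) \left(- \frac{1}{416108}\right) + \left(\left(5 - 1 + 72\right) - 120887\right) \frac{1}{\frac{1}{178695}} = \frac{158507}{208054} + \left(76 - 120887\right) 178695 = \frac{158507}{208054} - 21588321645 = - \frac{4491536671370323}{208054}$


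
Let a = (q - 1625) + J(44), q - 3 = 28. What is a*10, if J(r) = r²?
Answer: 3420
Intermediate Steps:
q = 31 (q = 3 + 28 = 31)
a = 342 (a = (31 - 1625) + 44² = -1594 + 1936 = 342)
a*10 = 342*10 = 3420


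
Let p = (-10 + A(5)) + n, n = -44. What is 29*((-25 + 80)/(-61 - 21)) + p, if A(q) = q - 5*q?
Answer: -7663/82 ≈ -93.451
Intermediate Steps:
A(q) = -4*q
p = -74 (p = (-10 - 4*5) - 44 = (-10 - 20) - 44 = -30 - 44 = -74)
29*((-25 + 80)/(-61 - 21)) + p = 29*((-25 + 80)/(-61 - 21)) - 74 = 29*(55/(-82)) - 74 = 29*(55*(-1/82)) - 74 = 29*(-55/82) - 74 = -1595/82 - 74 = -7663/82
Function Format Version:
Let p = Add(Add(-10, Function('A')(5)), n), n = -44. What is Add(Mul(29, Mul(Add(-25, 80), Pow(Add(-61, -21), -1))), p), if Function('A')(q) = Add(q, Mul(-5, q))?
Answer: Rational(-7663, 82) ≈ -93.451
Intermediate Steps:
Function('A')(q) = Mul(-4, q)
p = -74 (p = Add(Add(-10, Mul(-4, 5)), -44) = Add(Add(-10, -20), -44) = Add(-30, -44) = -74)
Add(Mul(29, Mul(Add(-25, 80), Pow(Add(-61, -21), -1))), p) = Add(Mul(29, Mul(Add(-25, 80), Pow(Add(-61, -21), -1))), -74) = Add(Mul(29, Mul(55, Pow(-82, -1))), -74) = Add(Mul(29, Mul(55, Rational(-1, 82))), -74) = Add(Mul(29, Rational(-55, 82)), -74) = Add(Rational(-1595, 82), -74) = Rational(-7663, 82)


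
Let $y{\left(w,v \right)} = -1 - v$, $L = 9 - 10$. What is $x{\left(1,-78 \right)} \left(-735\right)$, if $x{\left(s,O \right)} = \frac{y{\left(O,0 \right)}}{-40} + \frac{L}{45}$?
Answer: $- \frac{49}{24} \approx -2.0417$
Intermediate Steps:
$L = -1$ ($L = 9 - 10 = -1$)
$x{\left(s,O \right)} = \frac{1}{360}$ ($x{\left(s,O \right)} = \frac{-1 - 0}{-40} - \frac{1}{45} = \left(-1 + 0\right) \left(- \frac{1}{40}\right) - \frac{1}{45} = \left(-1\right) \left(- \frac{1}{40}\right) - \frac{1}{45} = \frac{1}{40} - \frac{1}{45} = \frac{1}{360}$)
$x{\left(1,-78 \right)} \left(-735\right) = \frac{1}{360} \left(-735\right) = - \frac{49}{24}$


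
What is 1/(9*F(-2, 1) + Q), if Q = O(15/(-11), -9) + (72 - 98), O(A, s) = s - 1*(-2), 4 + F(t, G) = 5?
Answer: -1/24 ≈ -0.041667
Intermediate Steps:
F(t, G) = 1 (F(t, G) = -4 + 5 = 1)
O(A, s) = 2 + s (O(A, s) = s + 2 = 2 + s)
Q = -33 (Q = (2 - 9) + (72 - 98) = -7 - 26 = -33)
1/(9*F(-2, 1) + Q) = 1/(9*1 - 33) = 1/(9 - 33) = 1/(-24) = -1/24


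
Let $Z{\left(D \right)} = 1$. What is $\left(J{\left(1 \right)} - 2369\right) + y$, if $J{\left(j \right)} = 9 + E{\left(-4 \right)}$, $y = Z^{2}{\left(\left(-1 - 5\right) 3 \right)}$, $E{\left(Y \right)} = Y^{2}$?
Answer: $-2343$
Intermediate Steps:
$y = 1$ ($y = 1^{2} = 1$)
$J{\left(j \right)} = 25$ ($J{\left(j \right)} = 9 + \left(-4\right)^{2} = 9 + 16 = 25$)
$\left(J{\left(1 \right)} - 2369\right) + y = \left(25 - 2369\right) + 1 = -2344 + 1 = -2343$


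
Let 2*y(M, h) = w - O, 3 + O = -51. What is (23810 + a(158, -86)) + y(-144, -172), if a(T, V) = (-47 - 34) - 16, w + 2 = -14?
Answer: 23732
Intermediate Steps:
O = -54 (O = -3 - 51 = -54)
w = -16 (w = -2 - 14 = -16)
a(T, V) = -97 (a(T, V) = -81 - 16 = -97)
y(M, h) = 19 (y(M, h) = (-16 - 1*(-54))/2 = (-16 + 54)/2 = (½)*38 = 19)
(23810 + a(158, -86)) + y(-144, -172) = (23810 - 97) + 19 = 23713 + 19 = 23732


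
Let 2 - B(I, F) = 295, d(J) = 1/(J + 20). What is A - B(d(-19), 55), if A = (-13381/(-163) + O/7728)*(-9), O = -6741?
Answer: -26271653/59984 ≈ -437.98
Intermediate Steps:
d(J) = 1/(20 + J)
B(I, F) = -293 (B(I, F) = 2 - 1*295 = 2 - 295 = -293)
A = -43846965/59984 (A = (-13381/(-163) - 6741/7728)*(-9) = (-13381*(-1/163) - 6741*1/7728)*(-9) = (13381/163 - 321/368)*(-9) = (4871885/59984)*(-9) = -43846965/59984 ≈ -730.98)
A - B(d(-19), 55) = -43846965/59984 - 1*(-293) = -43846965/59984 + 293 = -26271653/59984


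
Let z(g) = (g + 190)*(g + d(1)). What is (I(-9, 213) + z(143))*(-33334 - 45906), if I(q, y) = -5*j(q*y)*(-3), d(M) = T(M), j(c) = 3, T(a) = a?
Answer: -3803282280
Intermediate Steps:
d(M) = M
I(q, y) = 45 (I(q, y) = -5*3*(-3) = -15*(-3) = 45)
z(g) = (1 + g)*(190 + g) (z(g) = (g + 190)*(g + 1) = (190 + g)*(1 + g) = (1 + g)*(190 + g))
(I(-9, 213) + z(143))*(-33334 - 45906) = (45 + (190 + 143² + 191*143))*(-33334 - 45906) = (45 + (190 + 20449 + 27313))*(-79240) = (45 + 47952)*(-79240) = 47997*(-79240) = -3803282280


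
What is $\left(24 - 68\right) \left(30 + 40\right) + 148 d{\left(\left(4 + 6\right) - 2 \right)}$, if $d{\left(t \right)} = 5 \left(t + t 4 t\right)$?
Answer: $192280$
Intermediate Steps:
$d{\left(t \right)} = 5 t + 20 t^{2}$ ($d{\left(t \right)} = 5 \left(t + 4 t t\right) = 5 \left(t + 4 t^{2}\right) = 5 t + 20 t^{2}$)
$\left(24 - 68\right) \left(30 + 40\right) + 148 d{\left(\left(4 + 6\right) - 2 \right)} = \left(24 - 68\right) \left(30 + 40\right) + 148 \cdot 5 \left(\left(4 + 6\right) - 2\right) \left(1 + 4 \left(\left(4 + 6\right) - 2\right)\right) = \left(-44\right) 70 + 148 \cdot 5 \left(10 - 2\right) \left(1 + 4 \left(10 - 2\right)\right) = -3080 + 148 \cdot 5 \cdot 8 \left(1 + 4 \cdot 8\right) = -3080 + 148 \cdot 5 \cdot 8 \left(1 + 32\right) = -3080 + 148 \cdot 5 \cdot 8 \cdot 33 = -3080 + 148 \cdot 1320 = -3080 + 195360 = 192280$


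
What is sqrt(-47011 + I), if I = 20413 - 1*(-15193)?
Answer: I*sqrt(11405) ≈ 106.79*I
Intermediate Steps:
I = 35606 (I = 20413 + 15193 = 35606)
sqrt(-47011 + I) = sqrt(-47011 + 35606) = sqrt(-11405) = I*sqrt(11405)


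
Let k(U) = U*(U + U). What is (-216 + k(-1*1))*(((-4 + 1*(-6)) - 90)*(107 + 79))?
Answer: 3980400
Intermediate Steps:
k(U) = 2*U**2 (k(U) = U*(2*U) = 2*U**2)
(-216 + k(-1*1))*(((-4 + 1*(-6)) - 90)*(107 + 79)) = (-216 + 2*(-1*1)**2)*(((-4 + 1*(-6)) - 90)*(107 + 79)) = (-216 + 2*(-1)**2)*(((-4 - 6) - 90)*186) = (-216 + 2*1)*((-10 - 90)*186) = (-216 + 2)*(-100*186) = -214*(-18600) = 3980400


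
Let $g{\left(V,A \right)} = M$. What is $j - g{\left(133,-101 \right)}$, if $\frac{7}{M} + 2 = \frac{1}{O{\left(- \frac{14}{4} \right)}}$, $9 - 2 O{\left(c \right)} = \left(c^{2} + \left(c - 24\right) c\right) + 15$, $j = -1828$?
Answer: $- \frac{120419}{66} \approx -1824.5$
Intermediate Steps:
$O{\left(c \right)} = -3 - \frac{c^{2}}{2} - \frac{c \left(-24 + c\right)}{2}$ ($O{\left(c \right)} = \frac{9}{2} - \frac{\left(c^{2} + \left(c - 24\right) c\right) + 15}{2} = \frac{9}{2} - \frac{\left(c^{2} + \left(-24 + c\right) c\right) + 15}{2} = \frac{9}{2} - \frac{\left(c^{2} + c \left(-24 + c\right)\right) + 15}{2} = \frac{9}{2} - \frac{15 + c^{2} + c \left(-24 + c\right)}{2} = \frac{9}{2} - \left(\frac{15}{2} + \frac{c^{2}}{2} + \frac{c \left(-24 + c\right)}{2}\right) = -3 - \frac{c^{2}}{2} - \frac{c \left(-24 + c\right)}{2}$)
$M = - \frac{229}{66}$ ($M = \frac{7}{-2 + \frac{1}{-3 - \left(- \frac{14}{4}\right)^{2} + 12 \left(- \frac{14}{4}\right)}} = \frac{7}{-2 + \frac{1}{-3 - \left(\left(-14\right) \frac{1}{4}\right)^{2} + 12 \left(\left(-14\right) \frac{1}{4}\right)}} = \frac{7}{-2 + \frac{1}{-3 - \left(- \frac{7}{2}\right)^{2} + 12 \left(- \frac{7}{2}\right)}} = \frac{7}{-2 + \frac{1}{-3 - \frac{49}{4} - 42}} = \frac{7}{-2 + \frac{1}{- \frac{229}{4}}} = \frac{7}{-2 - \frac{4}{229}} = \frac{7}{- \frac{462}{229}} = 7 \left(- \frac{229}{462}\right) = - \frac{229}{66} \approx -3.4697$)
$g{\left(V,A \right)} = - \frac{229}{66}$
$j - g{\left(133,-101 \right)} = -1828 - - \frac{229}{66} = -1828 + \frac{229}{66} = - \frac{120419}{66}$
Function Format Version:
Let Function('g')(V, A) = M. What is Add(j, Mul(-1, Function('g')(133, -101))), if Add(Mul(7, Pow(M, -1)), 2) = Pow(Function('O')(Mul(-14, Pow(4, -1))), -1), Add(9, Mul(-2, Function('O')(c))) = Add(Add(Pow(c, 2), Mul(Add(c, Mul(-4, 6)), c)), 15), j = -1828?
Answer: Rational(-120419, 66) ≈ -1824.5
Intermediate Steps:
Function('O')(c) = Add(-3, Mul(Rational(-1, 2), Pow(c, 2)), Mul(Rational(-1, 2), c, Add(-24, c))) (Function('O')(c) = Add(Rational(9, 2), Mul(Rational(-1, 2), Add(Add(Pow(c, 2), Mul(Add(c, Mul(-4, 6)), c)), 15))) = Add(Rational(9, 2), Mul(Rational(-1, 2), Add(Add(Pow(c, 2), Mul(Add(c, -24), c)), 15))) = Add(Rational(9, 2), Mul(Rational(-1, 2), Add(Add(Pow(c, 2), Mul(Add(-24, c), c)), 15))) = Add(Rational(9, 2), Mul(Rational(-1, 2), Add(Add(Pow(c, 2), Mul(c, Add(-24, c))), 15))) = Add(Rational(9, 2), Mul(Rational(-1, 2), Add(15, Pow(c, 2), Mul(c, Add(-24, c))))) = Add(Rational(9, 2), Add(Rational(-15, 2), Mul(Rational(-1, 2), Pow(c, 2)), Mul(Rational(-1, 2), c, Add(-24, c)))) = Add(-3, Mul(Rational(-1, 2), Pow(c, 2)), Mul(Rational(-1, 2), c, Add(-24, c))))
M = Rational(-229, 66) (M = Mul(7, Pow(Add(-2, Pow(Add(-3, Mul(-1, Pow(Mul(-14, Pow(4, -1)), 2)), Mul(12, Mul(-14, Pow(4, -1)))), -1)), -1)) = Mul(7, Pow(Add(-2, Pow(Add(-3, Mul(-1, Pow(Mul(-14, Rational(1, 4)), 2)), Mul(12, Mul(-14, Rational(1, 4)))), -1)), -1)) = Mul(7, Pow(Add(-2, Pow(Add(-3, Mul(-1, Pow(Rational(-7, 2), 2)), Mul(12, Rational(-7, 2))), -1)), -1)) = Mul(7, Pow(Add(-2, Pow(Add(-3, Mul(-1, Rational(49, 4)), -42), -1)), -1)) = Mul(7, Pow(Add(-2, Pow(Add(-3, Rational(-49, 4), -42), -1)), -1)) = Mul(7, Pow(Add(-2, Pow(Rational(-229, 4), -1)), -1)) = Mul(7, Pow(Add(-2, Rational(-4, 229)), -1)) = Mul(7, Pow(Rational(-462, 229), -1)) = Mul(7, Rational(-229, 462)) = Rational(-229, 66) ≈ -3.4697)
Function('g')(V, A) = Rational(-229, 66)
Add(j, Mul(-1, Function('g')(133, -101))) = Add(-1828, Mul(-1, Rational(-229, 66))) = Add(-1828, Rational(229, 66)) = Rational(-120419, 66)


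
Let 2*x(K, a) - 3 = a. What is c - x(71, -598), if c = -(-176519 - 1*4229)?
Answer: 362091/2 ≈ 1.8105e+5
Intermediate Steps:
x(K, a) = 3/2 + a/2
c = 180748 (c = -(-176519 - 4229) = -1*(-180748) = 180748)
c - x(71, -598) = 180748 - (3/2 + (½)*(-598)) = 180748 - (3/2 - 299) = 180748 - 1*(-595/2) = 180748 + 595/2 = 362091/2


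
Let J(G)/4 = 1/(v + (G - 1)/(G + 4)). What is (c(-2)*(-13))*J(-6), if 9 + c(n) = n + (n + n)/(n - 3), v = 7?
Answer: 1768/35 ≈ 50.514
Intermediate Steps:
J(G) = 4/(7 + (-1 + G)/(4 + G)) (J(G) = 4/(7 + (G - 1)/(G + 4)) = 4/(7 + (-1 + G)/(4 + G)))
c(n) = -9 + n + 2*n/(-3 + n) (c(n) = -9 + (n + (n + n)/(n - 3)) = -9 + (n + (2*n)/(-3 + n)) = -9 + (n + 2*n/(-3 + n)) = -9 + n + 2*n/(-3 + n))
(c(-2)*(-13))*J(-6) = (((27 + (-2)² - 10*(-2))/(-3 - 2))*(-13))*(4*(4 - 6)/(27 + 8*(-6))) = (((27 + 4 + 20)/(-5))*(-13))*(4*(-2)/(27 - 48)) = (-⅕*51*(-13))*(4*(-2)/(-21)) = (-51/5*(-13))*(4*(-1/21)*(-2)) = (663/5)*(8/21) = 1768/35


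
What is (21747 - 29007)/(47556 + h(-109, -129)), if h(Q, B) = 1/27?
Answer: -196020/1284013 ≈ -0.15266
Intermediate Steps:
h(Q, B) = 1/27
(21747 - 29007)/(47556 + h(-109, -129)) = (21747 - 29007)/(47556 + 1/27) = -7260/1284013/27 = -7260*27/1284013 = -196020/1284013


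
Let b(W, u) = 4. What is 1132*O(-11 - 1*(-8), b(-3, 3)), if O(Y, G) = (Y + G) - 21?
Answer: -22640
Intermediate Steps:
O(Y, G) = -21 + G + Y (O(Y, G) = (G + Y) - 21 = -21 + G + Y)
1132*O(-11 - 1*(-8), b(-3, 3)) = 1132*(-21 + 4 + (-11 - 1*(-8))) = 1132*(-21 + 4 + (-11 + 8)) = 1132*(-21 + 4 - 3) = 1132*(-20) = -22640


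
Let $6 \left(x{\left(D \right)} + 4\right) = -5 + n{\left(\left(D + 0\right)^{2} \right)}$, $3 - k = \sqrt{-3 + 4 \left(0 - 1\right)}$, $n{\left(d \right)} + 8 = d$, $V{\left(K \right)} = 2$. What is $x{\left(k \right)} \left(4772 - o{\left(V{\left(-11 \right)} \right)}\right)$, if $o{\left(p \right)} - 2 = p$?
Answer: $- \frac{83440}{3} - 4768 i \sqrt{7} \approx -27813.0 - 12615.0 i$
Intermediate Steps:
$o{\left(p \right)} = 2 + p$
$n{\left(d \right)} = -8 + d$
$k = 3 - i \sqrt{7}$ ($k = 3 - \sqrt{-3 + 4 \left(0 - 1\right)} = 3 - \sqrt{-3 + 4 \left(-1\right)} = 3 - \sqrt{-3 - 4} = 3 - \sqrt{-7} = 3 - i \sqrt{7} \approx 3.0 - 2.6458 i$)
$x{\left(D \right)} = - \frac{37}{6} + \frac{D^{2}}{6}$ ($x{\left(D \right)} = -4 + \frac{-5 + \left(-8 + \left(D + 0\right)^{2}\right)}{6} = -4 + \frac{-5 + \left(-8 + D^{2}\right)}{6} = -4 + \frac{-13 + D^{2}}{6} = -4 + \left(- \frac{13}{6} + \frac{D^{2}}{6}\right) = - \frac{37}{6} + \frac{D^{2}}{6}$)
$x{\left(k \right)} \left(4772 - o{\left(V{\left(-11 \right)} \right)}\right) = \left(- \frac{37}{6} + \frac{\left(3 - i \sqrt{7}\right)^{2}}{6}\right) \left(4772 - \left(2 + 2\right)\right) = \left(- \frac{37}{6} + \frac{\left(3 - i \sqrt{7}\right)^{2}}{6}\right) \left(4772 - 4\right) = \left(- \frac{37}{6} + \frac{\left(3 - i \sqrt{7}\right)^{2}}{6}\right) 4768 = - \frac{88208}{3} + \frac{2384 \left(3 - i \sqrt{7}\right)^{2}}{3}$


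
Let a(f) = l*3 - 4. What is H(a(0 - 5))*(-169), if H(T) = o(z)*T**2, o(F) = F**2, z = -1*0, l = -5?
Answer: 0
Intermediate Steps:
z = 0
a(f) = -19 (a(f) = -5*3 - 4 = -15 - 4 = -19)
H(T) = 0 (H(T) = 0**2*T**2 = 0*T**2 = 0)
H(a(0 - 5))*(-169) = 0*(-169) = 0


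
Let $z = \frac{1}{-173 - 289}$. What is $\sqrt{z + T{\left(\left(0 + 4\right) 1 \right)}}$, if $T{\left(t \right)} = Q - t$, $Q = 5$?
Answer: $\frac{\sqrt{212982}}{462} \approx 0.99892$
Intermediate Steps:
$z = - \frac{1}{462}$ ($z = \frac{1}{-173 - 289} = \frac{1}{-462} = - \frac{1}{462} \approx -0.0021645$)
$T{\left(t \right)} = 5 - t$
$\sqrt{z + T{\left(\left(0 + 4\right) 1 \right)}} = \sqrt{- \frac{1}{462} + \left(5 - \left(0 + 4\right) 1\right)} = \sqrt{- \frac{1}{462} + \left(5 - 4 \cdot 1\right)} = \sqrt{- \frac{1}{462} + \left(5 - 4\right)} = \sqrt{- \frac{1}{462} + 1} = \sqrt{\frac{461}{462}} = \frac{\sqrt{212982}}{462}$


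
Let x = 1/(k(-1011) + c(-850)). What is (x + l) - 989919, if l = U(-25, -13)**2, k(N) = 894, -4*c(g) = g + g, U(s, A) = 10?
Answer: -1305571260/1319 ≈ -9.8982e+5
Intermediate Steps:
c(g) = -g/2 (c(g) = -(g + g)/4 = -g/2)
l = 100 (l = 10**2 = 100)
x = 1/1319 (x = 1/(894 - 1/2*(-850)) = 1/(894 + 425) = 1/1319 ≈ 0.00075815)
(x + l) - 989919 = (1/1319 + 100) - 989919 = 131901/1319 - 989919 = -1305571260/1319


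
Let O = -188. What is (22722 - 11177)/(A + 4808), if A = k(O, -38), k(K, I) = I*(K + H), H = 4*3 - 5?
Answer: 11545/11686 ≈ 0.98793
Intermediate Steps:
H = 7 (H = 12 - 5 = 7)
k(K, I) = I*(7 + K) (k(K, I) = I*(K + 7) = I*(7 + K))
A = 6878 (A = -38*(7 - 188) = -38*(-181) = 6878)
(22722 - 11177)/(A + 4808) = (22722 - 11177)/(6878 + 4808) = 11545/11686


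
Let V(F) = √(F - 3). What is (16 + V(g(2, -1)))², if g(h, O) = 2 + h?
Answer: 289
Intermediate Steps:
V(F) = √(-3 + F)
(16 + V(g(2, -1)))² = (16 + √(-3 + (2 + 2)))² = (16 + √(-3 + 4))² = (16 + √1)² = (16 + 1)² = 17² = 289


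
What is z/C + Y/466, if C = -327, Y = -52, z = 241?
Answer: -64655/76191 ≈ -0.84859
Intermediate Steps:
z/C + Y/466 = 241/(-327) - 52/466 = 241*(-1/327) - 52*1/466 = -241/327 - 26/233 = -64655/76191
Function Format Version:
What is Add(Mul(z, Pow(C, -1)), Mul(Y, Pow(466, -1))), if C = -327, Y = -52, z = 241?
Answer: Rational(-64655, 76191) ≈ -0.84859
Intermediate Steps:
Add(Mul(z, Pow(C, -1)), Mul(Y, Pow(466, -1))) = Add(Mul(241, Pow(-327, -1)), Mul(-52, Pow(466, -1))) = Add(Mul(241, Rational(-1, 327)), Mul(-52, Rational(1, 466))) = Add(Rational(-241, 327), Rational(-26, 233)) = Rational(-64655, 76191)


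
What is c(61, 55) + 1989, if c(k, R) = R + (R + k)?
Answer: 2160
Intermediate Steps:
c(k, R) = k + 2*R
c(61, 55) + 1989 = (61 + 2*55) + 1989 = (61 + 110) + 1989 = 171 + 1989 = 2160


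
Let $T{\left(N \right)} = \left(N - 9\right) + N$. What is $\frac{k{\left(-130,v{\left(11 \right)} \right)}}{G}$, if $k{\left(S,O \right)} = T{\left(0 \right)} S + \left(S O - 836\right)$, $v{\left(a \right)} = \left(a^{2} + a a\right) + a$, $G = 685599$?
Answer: $- \frac{10852}{228533} \approx -0.047485$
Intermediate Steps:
$T{\left(N \right)} = -9 + 2 N$ ($T{\left(N \right)} = \left(-9 + N\right) + N = -9 + 2 N$)
$v{\left(a \right)} = a + 2 a^{2}$ ($v{\left(a \right)} = \left(a^{2} + a^{2}\right) + a = 2 a^{2} + a = a + 2 a^{2}$)
$k{\left(S,O \right)} = -836 - 9 S + O S$ ($k{\left(S,O \right)} = \left(-9 + 2 \cdot 0\right) S + \left(S O - 836\right) = \left(-9 + 0\right) S + \left(O S - 836\right) = - 9 S + \left(-836 + O S\right) = -836 - 9 S + O S$)
$\frac{k{\left(-130,v{\left(11 \right)} \right)}}{G} = \frac{-836 - -1170 + 11 \left(1 + 2 \cdot 11\right) \left(-130\right)}{685599} = \left(-836 + 1170 + 11 \left(1 + 22\right) \left(-130\right)\right) \frac{1}{685599} = \left(-836 + 1170 + 11 \cdot 23 \left(-130\right)\right) \frac{1}{685599} = \left(-836 + 1170 + 253 \left(-130\right)\right) \frac{1}{685599} = \left(-836 + 1170 - 32890\right) \frac{1}{685599} = \left(-32556\right) \frac{1}{685599} = - \frac{10852}{228533}$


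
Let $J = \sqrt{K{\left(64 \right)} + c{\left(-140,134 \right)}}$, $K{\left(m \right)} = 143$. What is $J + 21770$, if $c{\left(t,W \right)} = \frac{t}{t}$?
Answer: $21782$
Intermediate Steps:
$c{\left(t,W \right)} = 1$
$J = 12$ ($J = \sqrt{143 + 1} = \sqrt{144} = 12$)
$J + 21770 = 12 + 21770 = 21782$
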